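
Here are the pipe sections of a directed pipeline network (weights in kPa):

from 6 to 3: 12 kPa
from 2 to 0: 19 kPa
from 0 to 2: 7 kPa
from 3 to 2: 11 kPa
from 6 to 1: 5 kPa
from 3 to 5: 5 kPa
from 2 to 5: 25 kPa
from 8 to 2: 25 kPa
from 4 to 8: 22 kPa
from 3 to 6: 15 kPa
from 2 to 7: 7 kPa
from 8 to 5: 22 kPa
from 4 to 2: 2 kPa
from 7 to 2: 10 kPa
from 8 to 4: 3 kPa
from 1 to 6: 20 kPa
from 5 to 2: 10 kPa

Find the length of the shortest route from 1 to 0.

Compare a few routes:
1 → 6 → 3 → 2 → 0: 20+12+11+19 = 62
1 → 6 → 3 → 5 → 2 → 0: 20+12+5+10+19 = 66
Cheapest is 1 → 6 → 3 → 2 → 0 at 62 kPa.

62 kPa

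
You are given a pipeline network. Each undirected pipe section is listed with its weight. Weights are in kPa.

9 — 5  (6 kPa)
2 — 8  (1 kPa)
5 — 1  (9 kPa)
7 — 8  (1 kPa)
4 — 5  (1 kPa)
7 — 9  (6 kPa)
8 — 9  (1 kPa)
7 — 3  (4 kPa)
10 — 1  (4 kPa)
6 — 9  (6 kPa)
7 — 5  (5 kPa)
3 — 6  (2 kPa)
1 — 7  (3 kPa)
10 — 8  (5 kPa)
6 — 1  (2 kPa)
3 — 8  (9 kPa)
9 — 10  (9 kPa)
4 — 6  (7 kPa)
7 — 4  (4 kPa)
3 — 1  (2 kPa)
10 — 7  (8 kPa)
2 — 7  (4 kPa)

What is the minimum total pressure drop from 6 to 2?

Shortest distances from 6:
6: 0
1: 2  (via 6)
3: 2  (via 6)
7: 5  (via 1)
8: 6  (via 7)
9: 6  (via 6)
10: 6  (via 1)
2: 7  (via 8)
Shortest route: 6–1–7–8–2 = 7 kPa.

7 kPa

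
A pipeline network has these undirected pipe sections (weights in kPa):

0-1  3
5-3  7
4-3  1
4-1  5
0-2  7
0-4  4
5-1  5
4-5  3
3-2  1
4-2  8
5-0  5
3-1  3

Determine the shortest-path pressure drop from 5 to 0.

5 kPa

Running Dijkstra from 5:
5: 0
4: 3  (via 5)
3: 4  (via 4)
0: 5  (via 5)
Shortest route: 5–0 = 5 kPa.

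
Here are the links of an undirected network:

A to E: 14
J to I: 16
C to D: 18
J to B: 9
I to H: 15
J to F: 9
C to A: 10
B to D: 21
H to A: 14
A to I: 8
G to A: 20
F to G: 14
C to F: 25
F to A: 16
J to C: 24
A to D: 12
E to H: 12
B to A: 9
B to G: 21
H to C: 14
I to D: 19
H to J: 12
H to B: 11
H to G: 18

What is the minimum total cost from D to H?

26

Settle nodes by increasing distance from D:
D: 0
A: 12  (via D)
C: 18  (via D)
I: 19  (via D)
B: 21  (via D)
E: 26  (via A)
H: 26  (via A)
Shortest route: D–A–H = 26.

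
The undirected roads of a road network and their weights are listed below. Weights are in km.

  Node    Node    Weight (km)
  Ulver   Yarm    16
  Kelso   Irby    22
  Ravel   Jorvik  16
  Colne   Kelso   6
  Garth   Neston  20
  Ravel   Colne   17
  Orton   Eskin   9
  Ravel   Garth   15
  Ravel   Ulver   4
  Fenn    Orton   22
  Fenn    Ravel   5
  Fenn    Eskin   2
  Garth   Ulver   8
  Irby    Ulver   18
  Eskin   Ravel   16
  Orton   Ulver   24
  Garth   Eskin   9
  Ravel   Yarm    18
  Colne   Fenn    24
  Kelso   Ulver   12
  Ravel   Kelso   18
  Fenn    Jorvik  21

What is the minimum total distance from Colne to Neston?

Compare a few routes:
Colne–Ravel–Garth–Neston: 17+15+20 = 52
Colne–Ravel–Ulver–Garth–Neston: 17+4+8+20 = 49
Colne–Kelso–Ulver–Garth–Neston: 6+12+8+20 = 46
Colne–Ravel–Fenn–Eskin–Garth–Neston: 17+5+2+9+20 = 53
The minimum is 46 km via Colne–Kelso–Ulver–Garth–Neston.

46 km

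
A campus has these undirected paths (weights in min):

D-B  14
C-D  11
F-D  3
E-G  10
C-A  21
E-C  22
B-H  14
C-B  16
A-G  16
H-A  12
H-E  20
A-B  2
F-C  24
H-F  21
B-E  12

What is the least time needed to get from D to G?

32 min

Shortest distances from D:
D: 0
F: 3  (via D)
C: 11  (via D)
B: 14  (via D)
A: 16  (via B)
H: 24  (via F)
E: 26  (via B)
G: 32  (via A)
Shortest route: D → B → A → G = 32 min.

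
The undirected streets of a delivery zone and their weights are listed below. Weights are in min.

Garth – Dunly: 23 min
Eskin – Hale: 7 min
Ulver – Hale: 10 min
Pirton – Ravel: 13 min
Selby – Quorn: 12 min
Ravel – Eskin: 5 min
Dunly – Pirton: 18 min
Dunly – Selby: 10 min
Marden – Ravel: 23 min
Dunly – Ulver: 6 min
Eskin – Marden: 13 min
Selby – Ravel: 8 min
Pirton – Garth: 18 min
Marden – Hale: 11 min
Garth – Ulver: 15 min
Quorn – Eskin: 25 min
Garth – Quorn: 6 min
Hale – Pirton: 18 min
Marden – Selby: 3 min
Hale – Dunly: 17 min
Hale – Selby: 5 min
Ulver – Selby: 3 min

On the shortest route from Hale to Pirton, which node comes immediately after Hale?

Pirton

Candidate routes:
Hale - Eskin - Ravel - Pirton: 7+5+13 = 25
Hale - Selby - Ravel - Pirton: 5+8+13 = 26
Hale - Pirton: 18 = 18
Cheapest is Hale - Pirton at 18 min.
So from Hale the first move is to Pirton.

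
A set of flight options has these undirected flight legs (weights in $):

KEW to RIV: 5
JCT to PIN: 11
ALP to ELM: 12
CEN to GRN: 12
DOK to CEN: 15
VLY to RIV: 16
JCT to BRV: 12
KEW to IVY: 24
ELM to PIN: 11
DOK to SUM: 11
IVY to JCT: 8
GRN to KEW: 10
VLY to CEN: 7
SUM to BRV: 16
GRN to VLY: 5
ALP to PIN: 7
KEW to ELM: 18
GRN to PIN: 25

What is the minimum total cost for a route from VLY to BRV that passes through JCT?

$53

Shortest VLY→JCT: VLY–GRN–PIN–JCT = 41
Shortest JCT→BRV: JCT–BRV = 12
Total via JCT: 41 + 12 = $53.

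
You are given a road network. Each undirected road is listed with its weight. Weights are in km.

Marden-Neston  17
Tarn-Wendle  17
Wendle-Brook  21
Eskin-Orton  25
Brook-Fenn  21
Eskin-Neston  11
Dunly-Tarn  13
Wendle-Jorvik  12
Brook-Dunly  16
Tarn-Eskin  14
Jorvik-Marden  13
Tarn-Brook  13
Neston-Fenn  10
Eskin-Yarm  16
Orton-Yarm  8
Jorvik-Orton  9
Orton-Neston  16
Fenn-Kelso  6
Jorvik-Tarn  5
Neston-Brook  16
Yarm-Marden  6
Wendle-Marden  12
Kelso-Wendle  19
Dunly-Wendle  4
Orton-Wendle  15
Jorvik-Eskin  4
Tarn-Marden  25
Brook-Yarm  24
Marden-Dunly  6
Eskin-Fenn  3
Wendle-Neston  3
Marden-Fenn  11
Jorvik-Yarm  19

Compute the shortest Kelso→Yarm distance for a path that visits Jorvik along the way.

30 km

Shortest Kelso→Jorvik: Kelso–Fenn–Eskin–Jorvik = 13
Shortest Jorvik→Yarm: Jorvik–Orton–Yarm = 17
Total via Jorvik: 13 + 17 = 30 km.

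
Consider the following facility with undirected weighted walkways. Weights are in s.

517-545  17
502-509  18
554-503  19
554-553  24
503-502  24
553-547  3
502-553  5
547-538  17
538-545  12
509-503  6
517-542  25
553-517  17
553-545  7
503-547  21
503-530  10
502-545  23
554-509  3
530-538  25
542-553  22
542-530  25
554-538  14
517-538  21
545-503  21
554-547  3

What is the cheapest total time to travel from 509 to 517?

Enumerating some paths:
509 - 554 - 547 - 553 - 517: 3+3+3+17 = 26
509 - 554 - 538 - 517: 3+14+21 = 38
509 - 554 - 547 - 553 - 545 - 517: 3+3+3+7+17 = 33
Cheapest is 509 - 554 - 547 - 553 - 517 at 26 s.

26 s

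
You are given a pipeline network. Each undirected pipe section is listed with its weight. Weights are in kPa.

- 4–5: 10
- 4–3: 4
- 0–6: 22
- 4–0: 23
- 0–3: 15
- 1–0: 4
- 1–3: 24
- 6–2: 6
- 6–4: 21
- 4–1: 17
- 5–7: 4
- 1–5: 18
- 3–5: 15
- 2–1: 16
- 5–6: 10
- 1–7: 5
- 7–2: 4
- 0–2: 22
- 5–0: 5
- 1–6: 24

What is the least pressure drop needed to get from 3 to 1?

19 kPa

Candidate routes:
3–0–1: 15+4 = 19
3–4–1: 4+17 = 21
3–4–5–0–1: 4+10+5+4 = 23
The minimum is 19 kPa via 3–0–1.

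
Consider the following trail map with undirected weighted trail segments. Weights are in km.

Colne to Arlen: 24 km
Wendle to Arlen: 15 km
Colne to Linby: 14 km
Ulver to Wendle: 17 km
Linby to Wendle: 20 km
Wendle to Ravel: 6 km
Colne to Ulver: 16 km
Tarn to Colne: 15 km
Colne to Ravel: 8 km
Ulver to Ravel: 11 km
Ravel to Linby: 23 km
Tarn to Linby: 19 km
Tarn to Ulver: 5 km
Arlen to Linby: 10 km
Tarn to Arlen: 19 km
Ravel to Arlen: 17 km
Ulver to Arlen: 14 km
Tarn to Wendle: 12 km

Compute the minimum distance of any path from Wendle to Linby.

20 km

Shortest distances from Wendle:
Wendle: 0
Ravel: 6  (via Wendle)
Tarn: 12  (via Wendle)
Colne: 14  (via Ravel)
Arlen: 15  (via Wendle)
Ulver: 17  (via Wendle)
Linby: 20  (via Wendle)
Shortest route: Wendle–Linby = 20 km.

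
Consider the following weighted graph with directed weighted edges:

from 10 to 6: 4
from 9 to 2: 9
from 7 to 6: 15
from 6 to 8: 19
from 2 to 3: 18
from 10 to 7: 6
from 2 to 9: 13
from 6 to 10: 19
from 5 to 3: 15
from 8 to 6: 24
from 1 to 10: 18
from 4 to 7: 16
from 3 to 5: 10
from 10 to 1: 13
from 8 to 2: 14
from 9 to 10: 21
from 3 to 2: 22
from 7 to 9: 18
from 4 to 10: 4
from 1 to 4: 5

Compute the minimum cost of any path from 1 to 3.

Compare a few routes:
1–4–10–7–9–2–3: 5+4+6+18+9+18 = 60
1–4–10–6–8–2–3: 5+4+4+19+14+18 = 64
The minimum is 60 via 1–4–10–7–9–2–3.

60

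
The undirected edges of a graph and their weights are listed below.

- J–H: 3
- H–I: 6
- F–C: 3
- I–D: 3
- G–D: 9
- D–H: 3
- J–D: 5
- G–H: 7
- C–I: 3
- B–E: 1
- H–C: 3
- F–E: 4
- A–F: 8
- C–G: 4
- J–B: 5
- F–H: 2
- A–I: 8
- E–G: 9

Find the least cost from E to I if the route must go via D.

12

Best E to D: E → F → H → D costing 9
Best D to I: D → I costing 3
Total via D: 9 + 3 = 12.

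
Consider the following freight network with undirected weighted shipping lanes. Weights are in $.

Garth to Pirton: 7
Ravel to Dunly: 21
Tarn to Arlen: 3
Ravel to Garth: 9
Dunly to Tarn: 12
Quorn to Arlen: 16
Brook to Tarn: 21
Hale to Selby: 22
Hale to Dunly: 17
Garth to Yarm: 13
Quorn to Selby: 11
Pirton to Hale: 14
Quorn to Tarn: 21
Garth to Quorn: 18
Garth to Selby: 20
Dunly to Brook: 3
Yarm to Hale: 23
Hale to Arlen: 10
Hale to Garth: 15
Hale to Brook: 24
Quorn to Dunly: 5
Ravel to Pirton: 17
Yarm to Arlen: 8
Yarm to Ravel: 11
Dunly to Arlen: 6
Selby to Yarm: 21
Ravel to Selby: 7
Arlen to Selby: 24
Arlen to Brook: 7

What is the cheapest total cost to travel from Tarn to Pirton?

$27

Settle nodes by increasing distance from Tarn:
Tarn: 0
Arlen: 3  (via Tarn)
Dunly: 9  (via Arlen)
Brook: 10  (via Arlen)
Yarm: 11  (via Arlen)
Hale: 13  (via Arlen)
Quorn: 14  (via Dunly)
Ravel: 22  (via Yarm)
Garth: 24  (via Yarm)
Selby: 25  (via Quorn)
Pirton: 27  (via Hale)
Shortest route: Tarn → Arlen → Hale → Pirton = $27.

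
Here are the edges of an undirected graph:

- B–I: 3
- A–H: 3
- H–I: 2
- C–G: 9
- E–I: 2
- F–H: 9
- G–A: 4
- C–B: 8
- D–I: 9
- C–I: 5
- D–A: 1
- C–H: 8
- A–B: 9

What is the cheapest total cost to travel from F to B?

14

Running Dijkstra from F:
F: 0
H: 9  (via F)
I: 11  (via H)
A: 12  (via H)
D: 13  (via A)
E: 13  (via I)
B: 14  (via I)
Shortest route: F → H → I → B = 14.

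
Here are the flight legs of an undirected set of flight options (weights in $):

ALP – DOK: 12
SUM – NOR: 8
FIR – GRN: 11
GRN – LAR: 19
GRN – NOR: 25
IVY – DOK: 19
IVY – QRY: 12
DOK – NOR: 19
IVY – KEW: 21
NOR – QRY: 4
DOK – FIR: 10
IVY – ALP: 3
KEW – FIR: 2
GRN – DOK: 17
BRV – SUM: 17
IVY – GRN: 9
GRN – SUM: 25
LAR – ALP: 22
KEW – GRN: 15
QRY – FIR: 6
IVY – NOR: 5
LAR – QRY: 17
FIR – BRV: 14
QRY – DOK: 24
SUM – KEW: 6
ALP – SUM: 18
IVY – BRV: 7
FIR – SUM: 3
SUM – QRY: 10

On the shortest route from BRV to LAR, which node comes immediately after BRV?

Compare a few routes:
BRV → IVY → ALP → LAR: 7+3+22 = 32
BRV → IVY → NOR → QRY → LAR: 7+5+4+17 = 33
Cheapest is BRV → IVY → ALP → LAR at $32.
So from BRV the first move is to IVY.

IVY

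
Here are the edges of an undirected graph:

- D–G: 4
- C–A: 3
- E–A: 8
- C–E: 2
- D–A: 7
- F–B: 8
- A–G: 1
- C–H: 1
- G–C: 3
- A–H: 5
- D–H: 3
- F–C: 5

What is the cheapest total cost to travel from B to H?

Running Dijkstra from B:
B: 0
F: 8  (via B)
C: 13  (via F)
H: 14  (via C)
Shortest route: B → F → C → H = 14.

14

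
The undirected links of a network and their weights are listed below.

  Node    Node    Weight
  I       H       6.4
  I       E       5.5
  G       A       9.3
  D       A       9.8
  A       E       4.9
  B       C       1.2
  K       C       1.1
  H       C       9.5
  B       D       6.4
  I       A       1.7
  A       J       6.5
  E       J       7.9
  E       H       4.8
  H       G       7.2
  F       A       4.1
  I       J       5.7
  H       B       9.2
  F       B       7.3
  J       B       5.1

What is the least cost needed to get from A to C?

12.6

Shortest distances from A:
A: 0
I: 1.7  (via A)
F: 4.1  (via A)
E: 4.9  (via A)
J: 6.5  (via A)
H: 8.1  (via I)
G: 9.3  (via A)
D: 9.8  (via A)
B: 11.4  (via F)
C: 12.6  (via B)
Shortest route: A → F → B → C = 12.6.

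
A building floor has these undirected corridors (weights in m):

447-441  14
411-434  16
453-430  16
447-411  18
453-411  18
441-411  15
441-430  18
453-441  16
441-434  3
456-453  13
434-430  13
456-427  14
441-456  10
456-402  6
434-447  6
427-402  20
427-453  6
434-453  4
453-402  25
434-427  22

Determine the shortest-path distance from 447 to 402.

25 m

Shortest distances from 447:
447: 0
434: 6  (via 447)
441: 9  (via 434)
453: 10  (via 434)
427: 16  (via 453)
411: 18  (via 447)
456: 19  (via 441)
430: 19  (via 434)
402: 25  (via 456)
Shortest route: 447 → 434 → 441 → 456 → 402 = 25 m.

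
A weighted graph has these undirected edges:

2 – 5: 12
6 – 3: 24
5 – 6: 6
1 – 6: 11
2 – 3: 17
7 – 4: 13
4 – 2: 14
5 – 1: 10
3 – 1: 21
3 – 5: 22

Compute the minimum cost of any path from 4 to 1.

Settle nodes by increasing distance from 4:
4: 0
7: 13  (via 4)
2: 14  (via 4)
5: 26  (via 2)
3: 31  (via 2)
6: 32  (via 5)
1: 36  (via 5)
Shortest route: 4 → 2 → 5 → 1 = 36.

36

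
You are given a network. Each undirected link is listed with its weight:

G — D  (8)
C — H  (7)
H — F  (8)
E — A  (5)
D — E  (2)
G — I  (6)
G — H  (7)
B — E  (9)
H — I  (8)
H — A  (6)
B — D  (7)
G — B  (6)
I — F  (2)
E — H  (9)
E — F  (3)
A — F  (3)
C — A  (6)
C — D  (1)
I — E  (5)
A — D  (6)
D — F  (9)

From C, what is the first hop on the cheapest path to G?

Enumerating some paths:
C → H → G: 7+7 = 14
C → D → G: 1+8 = 9
Cheapest is C → D → G at 9.
So from C the first move is to D.

D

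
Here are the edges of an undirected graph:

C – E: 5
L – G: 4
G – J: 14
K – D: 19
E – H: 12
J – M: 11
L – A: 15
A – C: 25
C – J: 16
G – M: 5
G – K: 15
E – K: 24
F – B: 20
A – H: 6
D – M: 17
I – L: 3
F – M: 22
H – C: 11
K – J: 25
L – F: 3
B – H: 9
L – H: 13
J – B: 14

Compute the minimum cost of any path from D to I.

Enumerating some paths:
D - M - G - L - I: 17+5+4+3 = 29
D - M - J - G - L - I: 17+11+14+4+3 = 49
D - M - F - L - I: 17+22+3+3 = 45
D - K - G - L - I: 19+15+4+3 = 41
Cheapest is D - M - G - L - I at 29.

29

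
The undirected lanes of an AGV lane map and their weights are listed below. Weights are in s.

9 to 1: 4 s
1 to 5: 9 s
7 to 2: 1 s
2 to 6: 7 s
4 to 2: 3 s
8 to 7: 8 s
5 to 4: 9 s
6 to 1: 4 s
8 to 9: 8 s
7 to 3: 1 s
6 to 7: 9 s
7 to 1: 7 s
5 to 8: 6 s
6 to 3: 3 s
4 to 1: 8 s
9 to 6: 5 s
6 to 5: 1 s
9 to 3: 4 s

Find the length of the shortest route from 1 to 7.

7 s

Settle nodes by increasing distance from 1:
1: 0
6: 4  (via 1)
9: 4  (via 1)
5: 5  (via 6)
3: 7  (via 6)
7: 7  (via 1)
Shortest route: 1 → 7 = 7 s.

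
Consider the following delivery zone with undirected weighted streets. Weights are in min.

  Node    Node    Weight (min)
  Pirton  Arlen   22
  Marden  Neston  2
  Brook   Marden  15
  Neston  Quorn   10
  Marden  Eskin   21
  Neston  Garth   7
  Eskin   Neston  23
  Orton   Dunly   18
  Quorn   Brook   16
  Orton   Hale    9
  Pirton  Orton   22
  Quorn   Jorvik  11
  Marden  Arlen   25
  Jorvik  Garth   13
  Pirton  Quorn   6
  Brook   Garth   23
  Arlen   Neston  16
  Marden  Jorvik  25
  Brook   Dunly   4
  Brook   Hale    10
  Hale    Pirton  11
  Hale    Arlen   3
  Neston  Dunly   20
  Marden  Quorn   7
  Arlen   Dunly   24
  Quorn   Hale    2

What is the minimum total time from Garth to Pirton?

Compare a few routes:
Garth → Neston → Marden → Quorn → Hale → Pirton: 7+2+7+2+11 = 29
Garth → Jorvik → Quorn → Pirton: 13+11+6 = 30
Garth → Neston → Marden → Quorn → Pirton: 7+2+7+6 = 22
Garth → Neston → Quorn → Pirton: 7+10+6 = 23
The minimum is 22 min via Garth → Neston → Marden → Quorn → Pirton.

22 min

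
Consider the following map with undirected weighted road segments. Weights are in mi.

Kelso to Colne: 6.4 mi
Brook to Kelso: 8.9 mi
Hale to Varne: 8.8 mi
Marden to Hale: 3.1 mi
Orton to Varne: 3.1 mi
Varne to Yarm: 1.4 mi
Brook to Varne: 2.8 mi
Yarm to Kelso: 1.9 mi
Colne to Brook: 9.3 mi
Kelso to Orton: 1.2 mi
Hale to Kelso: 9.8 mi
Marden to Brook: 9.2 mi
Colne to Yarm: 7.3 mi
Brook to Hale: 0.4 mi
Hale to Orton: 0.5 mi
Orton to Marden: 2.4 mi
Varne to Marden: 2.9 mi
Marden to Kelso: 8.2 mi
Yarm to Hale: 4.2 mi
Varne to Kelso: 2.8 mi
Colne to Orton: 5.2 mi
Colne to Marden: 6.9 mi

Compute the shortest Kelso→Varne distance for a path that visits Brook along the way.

4.9 mi

Shortest Kelso→Brook: Kelso–Orton–Hale–Brook = 2.1
Best Brook to Varne: Brook–Varne costing 2.8
Total via Brook: 2.1 + 2.8 = 4.9 mi.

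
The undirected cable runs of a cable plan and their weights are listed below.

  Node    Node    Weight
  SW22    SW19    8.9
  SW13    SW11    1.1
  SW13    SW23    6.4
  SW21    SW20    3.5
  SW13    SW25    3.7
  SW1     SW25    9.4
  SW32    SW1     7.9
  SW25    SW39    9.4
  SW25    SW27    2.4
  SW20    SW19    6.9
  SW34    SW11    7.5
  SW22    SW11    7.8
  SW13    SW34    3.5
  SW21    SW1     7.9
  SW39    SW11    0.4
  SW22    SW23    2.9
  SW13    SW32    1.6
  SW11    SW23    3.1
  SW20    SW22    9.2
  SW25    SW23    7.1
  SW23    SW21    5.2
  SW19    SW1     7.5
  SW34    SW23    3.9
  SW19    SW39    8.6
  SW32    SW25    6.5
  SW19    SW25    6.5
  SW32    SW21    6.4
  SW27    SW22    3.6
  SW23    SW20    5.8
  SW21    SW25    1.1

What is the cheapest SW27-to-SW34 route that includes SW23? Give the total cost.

Best SW27 to SW23: SW27–SW22–SW23 costing 6.5
Shortest SW23→SW34: SW23–SW34 = 3.9
Total via SW23: 6.5 + 3.9 = 10.4.

10.4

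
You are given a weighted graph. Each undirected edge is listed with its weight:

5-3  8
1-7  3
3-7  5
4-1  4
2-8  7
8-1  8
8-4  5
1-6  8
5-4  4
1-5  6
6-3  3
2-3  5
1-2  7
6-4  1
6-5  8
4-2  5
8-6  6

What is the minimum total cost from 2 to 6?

Shortest distances from 2:
2: 0
3: 5  (via 2)
4: 5  (via 2)
6: 6  (via 4)
Shortest route: 2 → 4 → 6 = 6.

6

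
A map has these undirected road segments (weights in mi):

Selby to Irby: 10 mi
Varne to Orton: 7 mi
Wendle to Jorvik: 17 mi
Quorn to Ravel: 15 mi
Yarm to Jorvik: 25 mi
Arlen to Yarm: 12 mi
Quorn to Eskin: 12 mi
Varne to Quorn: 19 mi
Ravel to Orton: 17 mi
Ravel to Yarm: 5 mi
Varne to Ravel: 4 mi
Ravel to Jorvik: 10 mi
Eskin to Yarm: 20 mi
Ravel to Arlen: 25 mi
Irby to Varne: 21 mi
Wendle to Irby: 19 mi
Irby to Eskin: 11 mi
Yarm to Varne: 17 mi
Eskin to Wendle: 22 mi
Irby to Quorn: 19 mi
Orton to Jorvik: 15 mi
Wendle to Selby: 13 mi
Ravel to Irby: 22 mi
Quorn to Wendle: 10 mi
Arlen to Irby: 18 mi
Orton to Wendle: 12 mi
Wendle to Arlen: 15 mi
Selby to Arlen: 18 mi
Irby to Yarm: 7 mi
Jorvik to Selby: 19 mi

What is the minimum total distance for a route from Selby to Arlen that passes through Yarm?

Best Selby to Yarm: Selby–Irby–Yarm costing 17
Shortest Yarm→Arlen: Yarm–Arlen = 12
Total via Yarm: 17 + 12 = 29 mi.

29 mi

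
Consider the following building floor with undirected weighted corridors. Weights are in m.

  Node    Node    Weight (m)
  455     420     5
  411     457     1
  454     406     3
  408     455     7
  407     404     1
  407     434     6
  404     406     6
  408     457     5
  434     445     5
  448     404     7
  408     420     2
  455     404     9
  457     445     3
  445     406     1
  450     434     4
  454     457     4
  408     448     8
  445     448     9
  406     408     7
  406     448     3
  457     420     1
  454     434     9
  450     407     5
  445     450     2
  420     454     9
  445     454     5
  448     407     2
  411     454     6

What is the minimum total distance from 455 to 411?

Enumerating some paths:
455 → 408 → 457 → 411: 7+5+1 = 13
455 → 408 → 420 → 457 → 411: 7+2+1+1 = 11
455 → 420 → 457 → 411: 5+1+1 = 7
455 → 420 → 408 → 457 → 411: 5+2+5+1 = 13
Cheapest is 455 → 420 → 457 → 411 at 7 m.

7 m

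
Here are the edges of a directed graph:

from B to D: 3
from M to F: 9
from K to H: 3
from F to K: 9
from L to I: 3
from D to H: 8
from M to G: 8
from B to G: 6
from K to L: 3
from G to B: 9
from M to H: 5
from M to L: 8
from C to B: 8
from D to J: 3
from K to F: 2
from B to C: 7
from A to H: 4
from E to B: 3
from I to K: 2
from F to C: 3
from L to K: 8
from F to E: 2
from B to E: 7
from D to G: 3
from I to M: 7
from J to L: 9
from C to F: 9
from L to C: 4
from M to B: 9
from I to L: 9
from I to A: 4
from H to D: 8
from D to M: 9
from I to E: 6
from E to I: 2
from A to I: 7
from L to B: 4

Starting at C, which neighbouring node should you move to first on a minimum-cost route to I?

F

Compare a few routes:
C–B–E–I: 8+7+2 = 17
C–F–K–L–I: 9+9+3+3 = 24
C–B–D–J–L–I: 8+3+3+9+3 = 26
C–F–E–I: 9+2+2 = 13
The minimum is 13 via C–F–E–I.
So from C the first move is to F.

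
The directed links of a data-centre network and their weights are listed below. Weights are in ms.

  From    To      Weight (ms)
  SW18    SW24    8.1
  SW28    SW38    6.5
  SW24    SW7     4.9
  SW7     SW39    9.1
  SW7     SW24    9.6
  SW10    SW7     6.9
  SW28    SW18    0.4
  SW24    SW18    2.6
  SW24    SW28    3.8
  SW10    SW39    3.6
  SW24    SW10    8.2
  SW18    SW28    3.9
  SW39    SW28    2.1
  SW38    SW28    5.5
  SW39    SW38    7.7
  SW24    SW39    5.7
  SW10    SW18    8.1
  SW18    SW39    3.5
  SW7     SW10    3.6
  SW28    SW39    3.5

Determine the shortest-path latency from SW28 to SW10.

16.7 ms

Running Dijkstra from SW28:
SW28: 0
SW18: 0.4  (via SW28)
SW39: 3.5  (via SW28)
SW38: 6.5  (via SW28)
SW24: 8.5  (via SW18)
SW7: 13.4  (via SW24)
SW10: 16.7  (via SW24)
Shortest route: SW28–SW18–SW24–SW10 = 16.7 ms.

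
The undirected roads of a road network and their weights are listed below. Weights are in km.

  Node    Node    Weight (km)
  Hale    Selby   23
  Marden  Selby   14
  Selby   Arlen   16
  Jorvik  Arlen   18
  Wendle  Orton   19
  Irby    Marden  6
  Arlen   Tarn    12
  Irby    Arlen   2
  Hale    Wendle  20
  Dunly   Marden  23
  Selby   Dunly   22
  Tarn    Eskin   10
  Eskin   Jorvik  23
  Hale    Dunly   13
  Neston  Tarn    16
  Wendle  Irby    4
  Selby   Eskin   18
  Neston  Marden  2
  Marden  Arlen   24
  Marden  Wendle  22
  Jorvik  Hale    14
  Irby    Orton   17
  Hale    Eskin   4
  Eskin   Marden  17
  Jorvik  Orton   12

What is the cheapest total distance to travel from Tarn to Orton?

31 km

Settle nodes by increasing distance from Tarn:
Tarn: 0
Eskin: 10  (via Tarn)
Arlen: 12  (via Tarn)
Hale: 14  (via Eskin)
Irby: 14  (via Arlen)
Neston: 16  (via Tarn)
Wendle: 18  (via Irby)
Marden: 18  (via Neston)
Dunly: 27  (via Hale)
Jorvik: 28  (via Hale)
Selby: 28  (via Eskin)
Orton: 31  (via Irby)
Shortest route: Tarn → Arlen → Irby → Orton = 31 km.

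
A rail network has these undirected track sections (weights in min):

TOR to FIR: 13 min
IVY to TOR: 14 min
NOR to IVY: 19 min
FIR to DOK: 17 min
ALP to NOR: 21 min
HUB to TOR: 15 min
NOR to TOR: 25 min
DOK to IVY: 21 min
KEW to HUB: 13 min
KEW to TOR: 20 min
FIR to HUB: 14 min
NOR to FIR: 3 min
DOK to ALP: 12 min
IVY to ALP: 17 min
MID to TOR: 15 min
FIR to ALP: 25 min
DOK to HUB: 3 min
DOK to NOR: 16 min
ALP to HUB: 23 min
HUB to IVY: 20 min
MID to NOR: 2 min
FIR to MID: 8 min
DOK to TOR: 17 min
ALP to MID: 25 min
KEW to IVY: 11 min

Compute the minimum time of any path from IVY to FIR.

Compare a few routes:
IVY - TOR - FIR: 14+13 = 27
IVY - NOR - FIR: 19+3 = 22
The minimum is 22 min via IVY - NOR - FIR.

22 min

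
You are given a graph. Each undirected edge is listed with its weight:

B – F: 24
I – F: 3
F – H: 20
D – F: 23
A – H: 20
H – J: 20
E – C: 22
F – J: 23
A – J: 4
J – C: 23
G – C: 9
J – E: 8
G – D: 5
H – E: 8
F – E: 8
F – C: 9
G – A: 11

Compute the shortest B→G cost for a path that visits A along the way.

55

Shortest B→A: B–F–E–J–A = 44
Best A to G: A–G costing 11
Total via A: 44 + 11 = 55.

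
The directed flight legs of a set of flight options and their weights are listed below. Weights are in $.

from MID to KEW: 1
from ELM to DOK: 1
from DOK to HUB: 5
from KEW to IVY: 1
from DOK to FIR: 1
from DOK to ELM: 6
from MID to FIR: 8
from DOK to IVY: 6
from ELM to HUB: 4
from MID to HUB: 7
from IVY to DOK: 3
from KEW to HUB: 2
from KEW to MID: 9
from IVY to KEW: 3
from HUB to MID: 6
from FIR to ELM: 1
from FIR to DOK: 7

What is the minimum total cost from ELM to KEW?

Candidate routes:
ELM → DOK → IVY → KEW: 1+6+3 = 10
ELM → DOK → HUB → MID → KEW: 1+5+6+1 = 13
ELM → HUB → MID → KEW: 4+6+1 = 11
The minimum is $10 via ELM → DOK → IVY → KEW.

$10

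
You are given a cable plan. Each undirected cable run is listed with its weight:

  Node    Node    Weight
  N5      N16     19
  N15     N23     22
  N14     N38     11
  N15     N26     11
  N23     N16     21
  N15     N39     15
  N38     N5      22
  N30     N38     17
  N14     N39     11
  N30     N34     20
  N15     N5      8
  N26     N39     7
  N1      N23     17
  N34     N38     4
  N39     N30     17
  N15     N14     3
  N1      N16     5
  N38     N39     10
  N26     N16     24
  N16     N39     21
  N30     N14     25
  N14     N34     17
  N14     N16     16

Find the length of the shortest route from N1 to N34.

Shortest distances from N1:
N1: 0
N16: 5  (via N1)
N23: 17  (via N1)
N14: 21  (via N16)
N15: 24  (via N14)
N5: 24  (via N16)
N39: 26  (via N16)
N26: 29  (via N16)
N38: 32  (via N14)
N34: 36  (via N38)
Shortest route: N1–N16–N14–N38–N34 = 36.

36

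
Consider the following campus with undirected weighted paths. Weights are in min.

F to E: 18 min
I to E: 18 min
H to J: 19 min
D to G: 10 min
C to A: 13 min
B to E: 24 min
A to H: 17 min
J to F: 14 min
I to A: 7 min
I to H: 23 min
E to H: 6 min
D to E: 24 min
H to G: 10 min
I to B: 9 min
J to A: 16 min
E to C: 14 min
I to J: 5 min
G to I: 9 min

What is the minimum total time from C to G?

29 min

Compare a few routes:
C - A - I - G: 13+7+9 = 29
C - A - H - G: 13+17+10 = 40
C - E - H - G: 14+6+10 = 30
The minimum is 29 min via C - A - I - G.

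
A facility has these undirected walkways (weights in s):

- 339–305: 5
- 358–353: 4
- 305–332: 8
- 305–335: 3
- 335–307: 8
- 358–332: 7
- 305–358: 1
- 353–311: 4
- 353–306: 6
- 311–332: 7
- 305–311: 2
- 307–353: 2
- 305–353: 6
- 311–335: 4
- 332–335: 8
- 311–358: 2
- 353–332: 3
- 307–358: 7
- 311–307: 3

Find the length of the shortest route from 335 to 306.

Compare a few routes:
335 - 311 - 353 - 306: 4+4+6 = 14
335 - 305 - 311 - 353 - 306: 3+2+4+6 = 15
335 - 311 - 307 - 353 - 306: 4+3+2+6 = 15
The minimum is 14 s via 335 - 311 - 353 - 306.

14 s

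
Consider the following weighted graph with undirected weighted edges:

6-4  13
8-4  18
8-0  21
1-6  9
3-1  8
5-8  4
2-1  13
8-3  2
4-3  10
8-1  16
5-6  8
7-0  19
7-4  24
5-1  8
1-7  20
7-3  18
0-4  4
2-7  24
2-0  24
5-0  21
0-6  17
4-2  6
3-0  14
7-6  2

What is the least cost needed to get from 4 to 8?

12

Shortest distances from 4:
4: 0
0: 4  (via 4)
2: 6  (via 4)
3: 10  (via 4)
8: 12  (via 3)
Shortest route: 4–3–8 = 12.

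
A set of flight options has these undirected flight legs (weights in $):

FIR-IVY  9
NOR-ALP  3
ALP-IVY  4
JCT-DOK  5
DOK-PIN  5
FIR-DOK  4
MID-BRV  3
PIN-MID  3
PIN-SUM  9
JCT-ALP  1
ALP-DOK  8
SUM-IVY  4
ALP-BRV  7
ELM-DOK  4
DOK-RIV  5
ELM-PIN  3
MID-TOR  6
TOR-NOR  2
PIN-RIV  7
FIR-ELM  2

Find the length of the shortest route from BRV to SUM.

Enumerating some paths:
BRV - MID - PIN - SUM: 3+3+9 = 15
BRV - MID - TOR - NOR - ALP - IVY - SUM: 3+6+2+3+4+4 = 22
The minimum is $15 via BRV - MID - PIN - SUM.

$15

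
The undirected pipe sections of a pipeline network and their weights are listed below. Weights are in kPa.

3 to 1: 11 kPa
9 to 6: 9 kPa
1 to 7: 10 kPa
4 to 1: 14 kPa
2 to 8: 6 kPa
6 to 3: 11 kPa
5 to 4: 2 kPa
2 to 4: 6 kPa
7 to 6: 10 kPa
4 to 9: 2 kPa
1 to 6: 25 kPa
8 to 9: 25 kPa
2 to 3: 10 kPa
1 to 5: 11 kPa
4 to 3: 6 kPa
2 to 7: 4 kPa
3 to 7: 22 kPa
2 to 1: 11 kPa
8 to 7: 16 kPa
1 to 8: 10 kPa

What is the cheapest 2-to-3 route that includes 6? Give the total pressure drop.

Shortest 2→6: 2 → 7 → 6 = 14
Shortest 6→3: 6 → 3 = 11
Total via 6: 14 + 11 = 25 kPa.

25 kPa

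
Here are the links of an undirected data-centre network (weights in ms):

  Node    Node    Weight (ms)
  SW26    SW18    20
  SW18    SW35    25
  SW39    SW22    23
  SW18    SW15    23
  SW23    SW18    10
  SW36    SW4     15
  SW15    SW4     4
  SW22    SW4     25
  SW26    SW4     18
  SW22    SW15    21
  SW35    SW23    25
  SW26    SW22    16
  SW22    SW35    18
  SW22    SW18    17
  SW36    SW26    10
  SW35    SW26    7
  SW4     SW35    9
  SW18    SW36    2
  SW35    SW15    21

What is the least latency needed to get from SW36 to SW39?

Settle nodes by increasing distance from SW36:
SW36: 0
SW18: 2  (via SW36)
SW26: 10  (via SW36)
SW23: 12  (via SW18)
SW4: 15  (via SW36)
SW35: 17  (via SW26)
SW15: 19  (via SW4)
SW22: 19  (via SW18)
SW39: 42  (via SW22)
Shortest route: SW36–SW18–SW22–SW39 = 42 ms.

42 ms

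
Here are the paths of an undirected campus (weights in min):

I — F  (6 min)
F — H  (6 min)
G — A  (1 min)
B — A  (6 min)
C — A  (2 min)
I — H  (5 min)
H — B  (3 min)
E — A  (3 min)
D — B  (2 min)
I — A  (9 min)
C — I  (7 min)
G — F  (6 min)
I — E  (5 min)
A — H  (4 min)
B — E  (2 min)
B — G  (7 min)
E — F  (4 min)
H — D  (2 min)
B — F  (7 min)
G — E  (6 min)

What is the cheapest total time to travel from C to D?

8 min

Settle nodes by increasing distance from C:
C: 0
A: 2  (via C)
G: 3  (via A)
E: 5  (via A)
H: 6  (via A)
B: 7  (via E)
I: 7  (via C)
D: 8  (via H)
Shortest route: C → A → H → D = 8 min.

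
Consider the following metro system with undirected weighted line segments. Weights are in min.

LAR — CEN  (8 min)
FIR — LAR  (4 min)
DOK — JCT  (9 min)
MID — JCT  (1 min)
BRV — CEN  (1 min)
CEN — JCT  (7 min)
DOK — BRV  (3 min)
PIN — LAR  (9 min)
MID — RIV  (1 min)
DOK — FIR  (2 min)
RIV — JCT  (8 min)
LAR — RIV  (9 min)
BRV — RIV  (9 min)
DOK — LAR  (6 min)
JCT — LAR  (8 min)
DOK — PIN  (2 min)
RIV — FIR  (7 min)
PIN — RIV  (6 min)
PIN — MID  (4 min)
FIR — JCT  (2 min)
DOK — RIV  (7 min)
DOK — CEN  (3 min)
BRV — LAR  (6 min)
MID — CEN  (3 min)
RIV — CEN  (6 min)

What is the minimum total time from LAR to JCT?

Compare a few routes:
LAR → JCT: 8 = 8
LAR → FIR → JCT: 4+2 = 6
Cheapest is LAR → FIR → JCT at 6 min.

6 min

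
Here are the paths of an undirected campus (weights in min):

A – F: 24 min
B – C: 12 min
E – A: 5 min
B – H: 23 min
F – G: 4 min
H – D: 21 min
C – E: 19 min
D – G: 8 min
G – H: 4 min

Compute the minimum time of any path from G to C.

39 min

Enumerating some paths:
G–D–H–B–C: 8+21+23+12 = 64
G–H–B–C: 4+23+12 = 39
G–F–A–E–C: 4+24+5+19 = 52
Cheapest is G–H–B–C at 39 min.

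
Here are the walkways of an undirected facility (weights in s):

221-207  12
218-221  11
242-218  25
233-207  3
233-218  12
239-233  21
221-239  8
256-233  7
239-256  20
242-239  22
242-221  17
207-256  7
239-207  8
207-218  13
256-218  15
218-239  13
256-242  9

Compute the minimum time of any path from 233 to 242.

16 s

Settle nodes by increasing distance from 233:
233: 0
207: 3  (via 233)
256: 7  (via 233)
239: 11  (via 207)
218: 12  (via 233)
221: 15  (via 207)
242: 16  (via 256)
Shortest route: 233–256–242 = 16 s.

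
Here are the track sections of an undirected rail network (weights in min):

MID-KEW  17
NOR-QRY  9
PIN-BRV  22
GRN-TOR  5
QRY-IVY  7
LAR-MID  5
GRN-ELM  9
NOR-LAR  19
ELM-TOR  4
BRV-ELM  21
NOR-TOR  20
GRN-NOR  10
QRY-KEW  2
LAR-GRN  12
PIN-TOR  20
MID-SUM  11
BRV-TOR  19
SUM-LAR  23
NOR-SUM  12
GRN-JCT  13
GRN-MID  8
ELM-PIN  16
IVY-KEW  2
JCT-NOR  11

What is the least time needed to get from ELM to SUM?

28 min

Shortest distances from ELM:
ELM: 0
TOR: 4  (via ELM)
GRN: 9  (via ELM)
PIN: 16  (via ELM)
MID: 17  (via GRN)
NOR: 19  (via GRN)
BRV: 21  (via ELM)
LAR: 21  (via GRN)
JCT: 22  (via GRN)
SUM: 28  (via MID)
Shortest route: ELM–GRN–MID–SUM = 28 min.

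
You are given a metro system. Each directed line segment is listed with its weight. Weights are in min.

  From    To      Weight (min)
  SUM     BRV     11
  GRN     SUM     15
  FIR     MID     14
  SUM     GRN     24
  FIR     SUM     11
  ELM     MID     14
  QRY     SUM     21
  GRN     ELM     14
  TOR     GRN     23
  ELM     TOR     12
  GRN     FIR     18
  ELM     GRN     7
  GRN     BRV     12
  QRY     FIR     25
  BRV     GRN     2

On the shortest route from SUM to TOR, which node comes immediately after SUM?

BRV

Compare a few routes:
SUM → BRV → GRN → ELM → TOR: 11+2+14+12 = 39
SUM → GRN → ELM → TOR: 24+14+12 = 50
The minimum is 39 min via SUM → BRV → GRN → ELM → TOR.
So from SUM the first move is to BRV.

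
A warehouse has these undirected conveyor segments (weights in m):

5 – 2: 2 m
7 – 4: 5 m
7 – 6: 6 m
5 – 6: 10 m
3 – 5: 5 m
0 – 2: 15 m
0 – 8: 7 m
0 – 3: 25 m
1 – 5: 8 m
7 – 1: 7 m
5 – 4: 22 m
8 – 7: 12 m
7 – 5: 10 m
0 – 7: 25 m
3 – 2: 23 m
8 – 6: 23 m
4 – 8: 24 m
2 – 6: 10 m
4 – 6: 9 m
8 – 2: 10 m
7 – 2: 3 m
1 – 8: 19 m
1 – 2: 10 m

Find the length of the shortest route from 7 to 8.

12 m

Compare a few routes:
7 - 8: 12 = 12
7 - 5 - 2 - 8: 10+2+10 = 22
7 - 2 - 8: 3+10 = 13
The minimum is 12 m via 7 - 8.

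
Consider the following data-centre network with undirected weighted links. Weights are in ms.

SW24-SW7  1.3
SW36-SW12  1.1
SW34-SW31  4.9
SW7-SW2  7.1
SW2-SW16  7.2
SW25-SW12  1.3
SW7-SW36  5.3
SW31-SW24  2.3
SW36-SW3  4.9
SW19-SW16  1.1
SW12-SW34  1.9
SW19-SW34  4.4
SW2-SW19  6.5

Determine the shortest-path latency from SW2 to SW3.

17.3 ms

Candidate routes:
SW2 - SW19 - SW34 - SW12 - SW36 - SW3: 6.5+4.4+1.9+1.1+4.9 = 18.8
SW2 - SW7 - SW36 - SW3: 7.1+5.3+4.9 = 17.3
Cheapest is SW2 - SW7 - SW36 - SW3 at 17.3 ms.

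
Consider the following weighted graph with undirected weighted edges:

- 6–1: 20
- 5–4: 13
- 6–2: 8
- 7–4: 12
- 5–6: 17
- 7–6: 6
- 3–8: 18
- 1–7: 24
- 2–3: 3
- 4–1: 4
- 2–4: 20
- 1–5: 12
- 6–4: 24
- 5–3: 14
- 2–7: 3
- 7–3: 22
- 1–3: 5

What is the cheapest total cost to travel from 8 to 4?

27

Enumerating some paths:
8 - 3 - 2 - 7 - 4: 18+3+3+12 = 36
8 - 3 - 1 - 4: 18+5+4 = 27
8 - 3 - 2 - 4: 18+3+20 = 41
8 - 3 - 5 - 4: 18+14+13 = 45
Cheapest is 8 - 3 - 1 - 4 at 27.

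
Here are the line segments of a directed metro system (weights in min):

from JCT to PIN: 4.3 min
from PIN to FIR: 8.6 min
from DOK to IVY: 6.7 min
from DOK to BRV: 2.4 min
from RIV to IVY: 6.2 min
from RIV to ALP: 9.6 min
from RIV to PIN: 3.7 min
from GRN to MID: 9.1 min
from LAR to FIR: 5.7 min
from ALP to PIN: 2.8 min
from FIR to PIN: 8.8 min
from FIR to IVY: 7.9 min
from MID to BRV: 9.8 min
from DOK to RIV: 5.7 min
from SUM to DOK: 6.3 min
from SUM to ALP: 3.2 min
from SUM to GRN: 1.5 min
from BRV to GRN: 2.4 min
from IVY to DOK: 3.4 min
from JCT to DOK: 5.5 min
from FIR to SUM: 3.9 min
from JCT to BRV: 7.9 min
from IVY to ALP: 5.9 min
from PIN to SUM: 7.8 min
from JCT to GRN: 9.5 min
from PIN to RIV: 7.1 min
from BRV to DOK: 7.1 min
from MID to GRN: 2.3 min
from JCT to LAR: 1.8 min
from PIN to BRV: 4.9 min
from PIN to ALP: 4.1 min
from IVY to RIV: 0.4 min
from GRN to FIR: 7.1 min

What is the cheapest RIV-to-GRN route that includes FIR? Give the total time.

17.7 min

Best RIV to FIR: RIV → PIN → FIR costing 12.3
Shortest FIR→GRN: FIR → SUM → GRN = 5.4
Total via FIR: 12.3 + 5.4 = 17.7 min.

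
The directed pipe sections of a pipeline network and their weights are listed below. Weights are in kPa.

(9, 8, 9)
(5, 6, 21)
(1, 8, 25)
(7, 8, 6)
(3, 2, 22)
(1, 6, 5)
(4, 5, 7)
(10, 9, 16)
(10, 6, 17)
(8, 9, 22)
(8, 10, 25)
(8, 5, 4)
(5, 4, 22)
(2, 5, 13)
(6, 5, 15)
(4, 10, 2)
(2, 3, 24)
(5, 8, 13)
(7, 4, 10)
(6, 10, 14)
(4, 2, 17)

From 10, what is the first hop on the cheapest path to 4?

9

Candidate routes:
10 → 6 → 5 → 4: 17+15+22 = 54
10 → 9 → 8 → 5 → 4: 16+9+4+22 = 51
The minimum is 51 kPa via 10 → 9 → 8 → 5 → 4.
So from 10 the first move is to 9.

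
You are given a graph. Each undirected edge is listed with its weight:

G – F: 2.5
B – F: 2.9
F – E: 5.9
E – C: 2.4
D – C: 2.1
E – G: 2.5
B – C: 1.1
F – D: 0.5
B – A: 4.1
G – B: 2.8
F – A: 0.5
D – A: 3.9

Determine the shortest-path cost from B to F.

Running Dijkstra from B:
B: 0
C: 1.1  (via B)
G: 2.8  (via B)
F: 2.9  (via B)
Shortest route: B → F = 2.9.

2.9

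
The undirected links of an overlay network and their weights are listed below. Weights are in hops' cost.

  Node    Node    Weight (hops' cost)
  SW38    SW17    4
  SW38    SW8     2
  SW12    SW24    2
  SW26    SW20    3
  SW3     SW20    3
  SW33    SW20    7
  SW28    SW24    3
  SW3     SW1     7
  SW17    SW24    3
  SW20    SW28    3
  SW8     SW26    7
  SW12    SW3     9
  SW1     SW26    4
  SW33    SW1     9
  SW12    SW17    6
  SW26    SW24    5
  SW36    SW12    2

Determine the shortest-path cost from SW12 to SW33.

15 hops' cost

Shortest distances from SW12:
SW12: 0
SW36: 2  (via SW12)
SW24: 2  (via SW12)
SW17: 5  (via SW24)
SW28: 5  (via SW24)
SW26: 7  (via SW24)
SW20: 8  (via SW28)
SW38: 9  (via SW17)
SW3: 9  (via SW12)
SW1: 11  (via SW26)
SW8: 11  (via SW38)
SW33: 15  (via SW20)
Shortest route: SW12–SW24–SW28–SW20–SW33 = 15 hops' cost.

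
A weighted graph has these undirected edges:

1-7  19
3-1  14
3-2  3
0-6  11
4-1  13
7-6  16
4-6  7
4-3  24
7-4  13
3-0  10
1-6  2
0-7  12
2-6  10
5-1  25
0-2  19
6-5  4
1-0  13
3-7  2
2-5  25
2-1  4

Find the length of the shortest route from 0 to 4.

Compare a few routes:
0–6–4: 11+7 = 18
0–1–6–4: 13+2+7 = 22
The minimum is 18 via 0–6–4.

18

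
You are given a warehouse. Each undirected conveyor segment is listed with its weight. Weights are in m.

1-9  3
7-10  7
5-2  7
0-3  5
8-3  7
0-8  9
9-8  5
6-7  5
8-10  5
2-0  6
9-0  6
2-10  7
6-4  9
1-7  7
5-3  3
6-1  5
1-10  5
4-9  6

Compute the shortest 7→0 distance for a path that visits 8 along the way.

21 m

Best 7 to 8: 7–10–8 costing 12
Best 8 to 0: 8–0 costing 9
Total via 8: 12 + 9 = 21 m.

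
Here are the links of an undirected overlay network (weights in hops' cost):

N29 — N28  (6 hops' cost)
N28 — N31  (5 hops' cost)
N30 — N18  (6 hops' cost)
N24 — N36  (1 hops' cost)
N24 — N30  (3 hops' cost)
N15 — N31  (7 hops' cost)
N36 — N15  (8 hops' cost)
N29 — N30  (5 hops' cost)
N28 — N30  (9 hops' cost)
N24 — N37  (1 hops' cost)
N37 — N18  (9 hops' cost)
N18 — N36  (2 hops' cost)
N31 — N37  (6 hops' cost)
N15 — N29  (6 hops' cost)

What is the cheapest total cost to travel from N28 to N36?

13 hops' cost

Enumerating some paths:
N28 - N29 - N30 - N24 - N36: 6+5+3+1 = 15
N28 - N30 - N24 - N36: 9+3+1 = 13
N28 - N29 - N30 - N18 - N36: 6+5+6+2 = 19
N28 - N30 - N18 - N36: 9+6+2 = 17
Cheapest is N28 - N30 - N24 - N36 at 13 hops' cost.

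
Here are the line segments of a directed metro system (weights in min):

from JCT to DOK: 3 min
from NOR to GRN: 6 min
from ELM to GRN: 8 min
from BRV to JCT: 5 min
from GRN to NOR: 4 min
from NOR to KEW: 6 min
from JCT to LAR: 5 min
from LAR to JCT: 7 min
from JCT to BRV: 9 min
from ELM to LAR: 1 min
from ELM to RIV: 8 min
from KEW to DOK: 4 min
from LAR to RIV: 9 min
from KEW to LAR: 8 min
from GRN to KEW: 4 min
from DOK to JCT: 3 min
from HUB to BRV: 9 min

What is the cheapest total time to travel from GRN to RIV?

Compare a few routes:
GRN–KEW–DOK–JCT–LAR–RIV: 4+4+3+5+9 = 25
GRN–KEW–LAR–RIV: 4+8+9 = 21
The minimum is 21 min via GRN–KEW–LAR–RIV.

21 min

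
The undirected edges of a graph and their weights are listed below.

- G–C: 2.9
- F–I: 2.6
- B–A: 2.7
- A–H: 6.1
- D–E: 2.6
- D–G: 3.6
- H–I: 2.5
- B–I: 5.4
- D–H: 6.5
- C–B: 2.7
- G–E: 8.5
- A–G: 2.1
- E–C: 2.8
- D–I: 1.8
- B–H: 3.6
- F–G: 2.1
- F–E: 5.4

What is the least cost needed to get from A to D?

5.7

Settle nodes by increasing distance from A:
A: 0
G: 2.1  (via A)
B: 2.7  (via A)
F: 4.2  (via G)
C: 5  (via G)
D: 5.7  (via G)
Shortest route: A → G → D = 5.7.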